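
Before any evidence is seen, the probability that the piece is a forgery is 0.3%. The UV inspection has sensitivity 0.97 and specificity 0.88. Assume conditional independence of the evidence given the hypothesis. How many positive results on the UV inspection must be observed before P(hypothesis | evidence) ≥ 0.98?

5

Prior odds: 0.003 ÷ 0.997 = 3/997.
False-positive rate = 1 − 0.88 = 0.12; likelihood ratio of a positive = 0.97/0.12 = 97/12.
Target posterior odds = 0.98/0.02 = 49.
Require (97/12)ⁿ ≥ 49 ÷ (3/997) = 48853/3.
(97/12)⁴ = 88529281/20736 falls short of 48853/3 but (97/12)⁵ ≈34510.6 reaches it, so n = 5.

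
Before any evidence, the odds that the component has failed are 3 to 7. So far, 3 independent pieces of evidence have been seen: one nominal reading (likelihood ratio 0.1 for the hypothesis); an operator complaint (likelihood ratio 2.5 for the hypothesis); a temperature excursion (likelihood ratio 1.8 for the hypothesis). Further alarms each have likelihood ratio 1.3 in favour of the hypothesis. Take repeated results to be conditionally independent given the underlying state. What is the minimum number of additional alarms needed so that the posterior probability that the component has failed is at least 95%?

18

Prior odds = 3/7.
Combined Bayes factor of the evidence already in hand = 0.1 × 2.5 × 1.8 = 0.45.
Odds after that evidence = (3/7) × 0.45 = 27/140.
Target odds = 0.95/0.05 = 19.
Need 1.3ⁿ ≥ 19 ÷ (27/140) = 2660/27.
1.3¹⁷ ≈86.5042 falls short of 2660/27 but 1.3¹⁸ ≈112.455 reaches it, so n = 18.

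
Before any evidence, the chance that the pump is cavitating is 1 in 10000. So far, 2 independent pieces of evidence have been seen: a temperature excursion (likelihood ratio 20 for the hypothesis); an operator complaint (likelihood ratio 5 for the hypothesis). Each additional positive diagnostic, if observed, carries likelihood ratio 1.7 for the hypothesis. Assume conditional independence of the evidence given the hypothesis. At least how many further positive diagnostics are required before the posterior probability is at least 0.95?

Prior odds = 0.0001/0.9999 = 1/9999.
Combined Bayes factor of the evidence already in hand = 20 × 5 = 100.
Odds after that evidence = (1/9999) × 100 = 100/9999.
Target odds = 0.95/0.05 = 19.
Need 1.7ⁿ ≥ 19 ÷ (100/9999) = 1899.81.
1.7¹⁴ ≈1683.78 falls short of 1899.81 but 1.7¹⁵ ≈2862.42 reaches it, so n = 15.

15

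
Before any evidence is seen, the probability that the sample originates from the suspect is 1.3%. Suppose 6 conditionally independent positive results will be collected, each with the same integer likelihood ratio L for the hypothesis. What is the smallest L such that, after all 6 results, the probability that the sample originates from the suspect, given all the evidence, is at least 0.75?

3

Prior odds = 0.013/0.987 = 13/987.
Target odds = 0.75/0.25 = 3.
Need L⁶ ≥ 3 ÷ (13/987) = 2961/13.
2⁶ = 64 < 2961/13 ≤ 729 = 3⁶, so L = 3.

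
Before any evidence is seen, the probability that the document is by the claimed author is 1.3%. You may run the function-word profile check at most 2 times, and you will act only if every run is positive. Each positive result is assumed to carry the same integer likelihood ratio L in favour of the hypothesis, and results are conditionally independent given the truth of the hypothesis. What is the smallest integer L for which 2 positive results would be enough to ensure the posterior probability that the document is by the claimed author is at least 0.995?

Prior odds = 0.013/0.987 = 13/987.
Target odds = 0.995/0.005 = 199.
Need L² ≥ 199 ÷ (13/987) = 196413/13.
122² = 14884 < 196413/13 ≤ 15129 = 123², so L = 123.

123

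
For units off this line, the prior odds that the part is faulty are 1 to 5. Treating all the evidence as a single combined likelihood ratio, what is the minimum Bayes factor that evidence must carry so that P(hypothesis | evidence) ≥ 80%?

Prior odds = 0.2.
Target odds = 0.8/0.2 = 4.
Required Bayes factor = 4 ÷ 0.2 = 20.

20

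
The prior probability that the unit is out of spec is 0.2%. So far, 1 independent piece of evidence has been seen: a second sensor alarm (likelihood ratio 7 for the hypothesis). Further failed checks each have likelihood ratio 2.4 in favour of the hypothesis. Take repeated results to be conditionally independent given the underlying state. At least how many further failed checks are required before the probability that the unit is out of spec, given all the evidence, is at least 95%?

Prior odds = 0.002/0.998 = 1/499.
Bayes factor of the evidence already in hand = 7.
Odds after that evidence = (1/499) × 7 = 7/499.
Target odds = 0.95/0.05 = 19.
Need 2.4ⁿ ≥ 19 ÷ (7/499) = 9481/7.
2.4⁸ = 429981696/390625 falls short of 9481/7 but 2.4⁹ ≈2641.81 reaches it, so n = 9.

9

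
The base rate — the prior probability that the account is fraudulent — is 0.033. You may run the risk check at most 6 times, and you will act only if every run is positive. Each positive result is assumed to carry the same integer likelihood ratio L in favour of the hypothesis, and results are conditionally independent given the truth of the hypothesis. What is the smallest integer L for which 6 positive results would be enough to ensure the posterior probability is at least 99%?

4

Prior odds = 0.033/0.967 = 33/967.
Target odds = 0.99/0.01 = 99.
Need L⁶ ≥ 99 ÷ (33/967) = 2901.
3⁶ = 729 < 2901 ≤ 4096 = 4⁶, so L = 4.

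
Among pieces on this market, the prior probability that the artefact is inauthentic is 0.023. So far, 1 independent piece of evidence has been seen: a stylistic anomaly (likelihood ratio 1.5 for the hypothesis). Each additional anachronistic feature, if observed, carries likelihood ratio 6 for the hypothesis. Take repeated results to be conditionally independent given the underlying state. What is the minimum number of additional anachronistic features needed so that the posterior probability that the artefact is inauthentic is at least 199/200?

5

Prior odds = 0.023/0.977 = 23/977.
Bayes factor of the evidence already in hand = 1.5.
Odds after that evidence = (23/977) × 1.5 = 69/1954.
Target odds = 0.995/0.005 = 199.
Need 6ⁿ ≥ 199 ÷ (69/1954) = 388846/69.
6⁴ = 1296 falls short of 388846/69 but 6⁵ = 7776 reaches it, so n = 5.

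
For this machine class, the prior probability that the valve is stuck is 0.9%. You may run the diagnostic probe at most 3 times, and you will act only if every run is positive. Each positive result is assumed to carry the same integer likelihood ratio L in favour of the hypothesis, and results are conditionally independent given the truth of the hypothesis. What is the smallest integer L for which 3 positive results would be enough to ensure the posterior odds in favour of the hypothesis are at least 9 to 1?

10

Prior odds = 0.009/0.991 = 9/991.
Target odds = 9.
Need L³ ≥ 9 ÷ (9/991) = 991.
9³ = 729 < 991 ≤ 1000 = 10³, so L = 10.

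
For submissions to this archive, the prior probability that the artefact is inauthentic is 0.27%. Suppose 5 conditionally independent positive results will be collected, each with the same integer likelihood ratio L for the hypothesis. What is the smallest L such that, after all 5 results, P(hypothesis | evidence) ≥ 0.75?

Prior odds = 0.0027/0.9973 = 27/9973.
Target odds = 0.75/0.25 = 3.
Need L⁵ ≥ 3 ÷ (27/9973) = 9973/9.
4⁵ = 1024 < 9973/9 ≤ 3125 = 5⁵, so L = 5.

5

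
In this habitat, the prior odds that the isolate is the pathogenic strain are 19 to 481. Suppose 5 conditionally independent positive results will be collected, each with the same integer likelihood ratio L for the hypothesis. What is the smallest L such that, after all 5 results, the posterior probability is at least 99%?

5

Prior odds = 19/481.
Target odds = 0.99/0.01 = 99.
Need L⁵ ≥ 99 ÷ (19/481) = 47619/19.
4⁵ = 1024 < 47619/19 ≤ 3125 = 5⁵, so L = 5.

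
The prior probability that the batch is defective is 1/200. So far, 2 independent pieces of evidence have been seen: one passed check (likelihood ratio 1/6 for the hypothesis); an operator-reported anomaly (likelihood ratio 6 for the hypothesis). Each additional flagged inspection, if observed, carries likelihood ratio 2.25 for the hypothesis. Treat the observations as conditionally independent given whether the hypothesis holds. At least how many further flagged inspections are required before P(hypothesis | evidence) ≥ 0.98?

Prior odds = 0.005/0.995 = 1/199.
Combined Bayes factor of the evidence already in hand = (1/6) × 6 = 1.
Odds after that evidence = (1/199) × 1 = 1/199.
Target odds = 0.98/0.02 = 49.
Need 2.25ⁿ ≥ 49 ÷ (1/199) = 9751.
2.25¹¹ ≈7481.83 falls short of 9751 but 2.25¹² ≈16834.1 reaches it, so n = 12.

12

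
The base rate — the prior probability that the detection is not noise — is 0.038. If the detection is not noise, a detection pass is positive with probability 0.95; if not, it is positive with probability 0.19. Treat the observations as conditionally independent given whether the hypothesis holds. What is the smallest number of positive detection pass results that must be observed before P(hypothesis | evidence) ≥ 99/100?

5

Prior odds: 0.038 ÷ 0.962 = 19/481.
Likelihood ratio of a positive = 0.95/0.19 = 5.
Target posterior odds = 0.99/0.01 = 99.
Require 5ⁿ ≥ 99 ÷ (19/481) = 47619/19.
5⁴ = 625 falls short of 47619/19 but 5⁵ = 3125 reaches it, so n = 5.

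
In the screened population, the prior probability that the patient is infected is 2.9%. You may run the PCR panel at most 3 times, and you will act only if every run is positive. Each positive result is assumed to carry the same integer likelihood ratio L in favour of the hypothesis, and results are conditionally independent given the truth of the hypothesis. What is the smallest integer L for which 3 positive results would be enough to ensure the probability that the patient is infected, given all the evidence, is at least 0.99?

15

Prior odds = 0.029/0.971 = 29/971.
Target odds = 0.99/0.01 = 99.
Need L³ ≥ 99 ÷ (29/971) = 96129/29.
14³ = 2744 < 96129/29 ≤ 3375 = 15³, so L = 15.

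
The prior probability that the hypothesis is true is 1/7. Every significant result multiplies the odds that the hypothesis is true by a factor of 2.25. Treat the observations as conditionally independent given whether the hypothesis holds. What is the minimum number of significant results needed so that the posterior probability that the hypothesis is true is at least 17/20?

Prior odds = (1/7)/(6/7) = 1/6.
Likelihood ratio per significant result = 2.25.
Target odds: 0.85 ÷ 0.15 = 17/3.
Need (1/6) × 2.25ⁿ ≥ 17/3, i.e. 2.25ⁿ ≥ 34.
2.25⁴ = 25.62890625 falls short of 34 but 2.25⁵ = 59049/1024 reaches it, so n = 5.

5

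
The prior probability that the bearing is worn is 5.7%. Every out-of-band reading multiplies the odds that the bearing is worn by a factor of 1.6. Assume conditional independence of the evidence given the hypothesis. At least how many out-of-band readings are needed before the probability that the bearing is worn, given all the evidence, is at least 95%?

Prior odds = 0.057/0.943 = 57/943.
Likelihood ratio per out-of-band reading = 1.6.
Target odds: 0.95 ÷ 0.05 = 19.
Need (57/943) × 1.6ⁿ ≥ 19, i.e. 1.6ⁿ ≥ 943/3.
1.6¹² ≈281.475 falls short of 943/3 but 1.6¹³ ≈450.36 reaches it, so n = 13.

13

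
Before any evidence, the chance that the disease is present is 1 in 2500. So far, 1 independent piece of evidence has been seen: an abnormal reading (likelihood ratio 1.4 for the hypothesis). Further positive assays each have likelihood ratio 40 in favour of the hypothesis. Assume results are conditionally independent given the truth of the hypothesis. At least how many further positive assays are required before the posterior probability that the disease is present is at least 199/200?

Prior odds = 0.0004/0.9996 = 1/2499.
Bayes factor of the evidence already in hand = 1.4.
Odds after that evidence = (1/2499) × 1.4 = 1/1785.
Target odds = 0.995/0.005 = 199.
Need 40ⁿ ≥ 199 ÷ (1/1785) = 355215.
40³ = 64000 falls short of 355215 but 40⁴ = 2560000 reaches it, so n = 4.

4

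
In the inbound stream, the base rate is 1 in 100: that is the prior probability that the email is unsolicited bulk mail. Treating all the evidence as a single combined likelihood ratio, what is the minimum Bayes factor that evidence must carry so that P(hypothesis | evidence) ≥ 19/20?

Prior odds = 0.01/0.99 = 1/99.
Target odds = 0.95/0.05 = 19.
Required Bayes factor = 19 ÷ (1/99) = 1881.

1881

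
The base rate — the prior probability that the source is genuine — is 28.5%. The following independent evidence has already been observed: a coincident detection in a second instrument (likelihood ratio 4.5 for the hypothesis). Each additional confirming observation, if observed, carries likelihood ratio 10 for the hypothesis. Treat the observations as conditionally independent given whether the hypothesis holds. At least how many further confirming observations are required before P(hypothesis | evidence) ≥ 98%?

Prior odds = 0.285/0.715 = 57/143.
Bayes factor of the evidence already in hand = 4.5.
Odds after that evidence = (57/143) × 4.5 = 513/286.
Target odds = 0.98/0.02 = 49.
Need 10ⁿ ≥ 49 ÷ (513/286) = 14014/513.
10¹ = 10 falls short of 14014/513 but 10² = 100 reaches it, so n = 2.

2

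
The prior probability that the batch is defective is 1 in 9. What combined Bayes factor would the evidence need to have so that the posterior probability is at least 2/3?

Prior odds = (1/9)/(8/9) = 0.125.
Target odds = (2/3)/(1/3) = 2.
Required Bayes factor = 2 ÷ 0.125 = 16.

16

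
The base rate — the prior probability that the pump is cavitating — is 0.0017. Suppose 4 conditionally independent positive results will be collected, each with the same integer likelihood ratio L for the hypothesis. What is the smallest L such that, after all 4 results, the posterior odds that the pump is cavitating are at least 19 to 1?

11

Prior odds = 0.0017/0.9983 = 17/9983.
Target odds = 19.
Need L⁴ ≥ 19 ÷ (17/9983) = 189677/17.
10⁴ = 10000 < 189677/17 ≤ 14641 = 11⁴, so L = 11.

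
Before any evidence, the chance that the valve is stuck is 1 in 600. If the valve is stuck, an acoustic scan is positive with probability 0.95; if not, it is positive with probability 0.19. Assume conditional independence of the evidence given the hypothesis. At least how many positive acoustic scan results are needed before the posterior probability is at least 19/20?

6

Prior odds: (1/600) ÷ (599/600) = 1/599.
Likelihood ratio of a positive = 0.95/0.19 = 5.
Target odds: 0.95 ÷ 0.05 = 19.
Require 5ⁿ ≥ 19 ÷ (1/599) = 11381.
5⁵ = 3125 falls short of 11381 but 5⁶ = 15625 reaches it, so n = 6.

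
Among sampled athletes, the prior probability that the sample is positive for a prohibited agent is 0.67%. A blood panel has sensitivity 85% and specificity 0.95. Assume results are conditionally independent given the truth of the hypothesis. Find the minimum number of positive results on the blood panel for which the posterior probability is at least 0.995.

4

Prior odds = 0.0067/0.9933 = 67/9933.
False-positive rate = 1 − 0.95 = 0.05; likelihood ratio of a positive = 0.85/0.05 = 17.
Target posterior odds = 0.995/0.005 = 199.
Require 17ⁿ ≥ 199 ÷ (67/9933) = 1976667/67.
17³ = 4913 falls short of 1976667/67 but 17⁴ = 83521 reaches it, so n = 4.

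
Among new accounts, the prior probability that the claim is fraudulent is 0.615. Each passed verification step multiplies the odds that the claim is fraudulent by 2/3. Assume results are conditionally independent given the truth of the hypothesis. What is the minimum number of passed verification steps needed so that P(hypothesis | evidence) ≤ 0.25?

Prior odds = 0.615/0.385 = 123/77.
Likelihood ratio per passed verification step = 2/3.
Target posterior odds = 0.25/0.75 = 1/3.
Require (2/3)ⁿ ≤ 1/3 ÷ (123/77) = 77/369.
(2/3)³ = 8/27 is still above 77/369 but (2/3)⁴ = 16/81 is at or below it, so n = 4.

4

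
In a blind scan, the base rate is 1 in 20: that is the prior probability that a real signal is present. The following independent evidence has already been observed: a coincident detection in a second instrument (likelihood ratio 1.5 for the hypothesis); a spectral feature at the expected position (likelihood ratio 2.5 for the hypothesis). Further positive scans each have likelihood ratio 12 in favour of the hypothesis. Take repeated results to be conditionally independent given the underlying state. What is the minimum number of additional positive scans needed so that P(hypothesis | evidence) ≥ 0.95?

2

Prior odds = 0.05/0.95 = 1/19.
Combined Bayes factor of the evidence already in hand = 1.5 × 2.5 = 3.75.
Odds after that evidence = (1/19) × 3.75 = 15/76.
Target odds = 0.95/0.05 = 19.
Need 12ⁿ ≥ 19 ÷ (15/76) = 1444/15.
12¹ = 12 falls short of 1444/15 but 12² = 144 reaches it, so n = 2.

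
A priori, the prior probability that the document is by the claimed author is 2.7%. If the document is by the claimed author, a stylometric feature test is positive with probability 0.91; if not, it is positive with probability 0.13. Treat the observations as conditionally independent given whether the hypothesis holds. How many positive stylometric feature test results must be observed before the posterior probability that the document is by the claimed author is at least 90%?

Prior odds: 0.027 ÷ 0.973 = 27/973.
Likelihood ratio of a positive = 0.91/0.13 = 7.
Target odds: 0.9 ÷ 0.1 = 9.
Require 7ⁿ ≥ 9 ÷ (27/973) = 973/3.
7² = 49 falls short of 973/3 but 7³ = 343 reaches it, so n = 3.

3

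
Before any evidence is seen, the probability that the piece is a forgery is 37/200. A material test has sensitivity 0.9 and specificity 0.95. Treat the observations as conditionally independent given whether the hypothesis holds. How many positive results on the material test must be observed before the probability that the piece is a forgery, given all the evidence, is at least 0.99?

3

Prior odds = 0.185/0.815 = 37/163.
False-positive rate = 1 − 0.95 = 0.05; likelihood ratio of a positive = 0.9/0.05 = 18.
Target odds: 0.99 ÷ 0.01 = 99.
Require 18ⁿ ≥ 99 ÷ (37/163) = 16137/37.
18² = 324 falls short of 16137/37 but 18³ = 5832 reaches it, so n = 3.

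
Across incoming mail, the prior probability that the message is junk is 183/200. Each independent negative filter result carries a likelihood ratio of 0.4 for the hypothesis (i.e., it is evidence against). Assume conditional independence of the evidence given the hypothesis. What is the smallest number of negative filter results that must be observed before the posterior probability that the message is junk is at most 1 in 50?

7

Prior odds: 0.915 ÷ 0.085 = 183/17.
Likelihood ratio per negative filter result = 0.4.
Target posterior odds = 0.02/0.98 = 1/49.
Require 0.4ⁿ ≤ 1/49 ÷ (183/17) = 17/8967.
0.4⁶ = 64/15625 is still above 17/8967 but 0.4⁷ = 128/78125 is at or below it, so n = 7.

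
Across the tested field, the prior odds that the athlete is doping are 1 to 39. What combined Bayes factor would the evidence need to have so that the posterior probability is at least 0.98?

1911

Prior odds = 1/39.
Target odds = 0.98/0.02 = 49.
Required Bayes factor = 49 ÷ (1/39) = 1911.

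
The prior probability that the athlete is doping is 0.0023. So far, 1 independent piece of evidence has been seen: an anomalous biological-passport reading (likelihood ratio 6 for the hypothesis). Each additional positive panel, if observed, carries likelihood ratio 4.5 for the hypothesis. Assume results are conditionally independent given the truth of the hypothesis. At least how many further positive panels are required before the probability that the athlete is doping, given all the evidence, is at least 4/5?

Prior odds = 0.0023/0.9977 = 23/9977.
Bayes factor of the evidence already in hand = 6.
Odds after that evidence = (23/9977) × 6 = 138/9977.
Target odds = 0.8/0.2 = 4.
Need 4.5ⁿ ≥ 4 ÷ (138/9977) = 19954/69.
4.5³ = 91.125 falls short of 19954/69 but 4.5⁴ = 410.0625 reaches it, so n = 4.

4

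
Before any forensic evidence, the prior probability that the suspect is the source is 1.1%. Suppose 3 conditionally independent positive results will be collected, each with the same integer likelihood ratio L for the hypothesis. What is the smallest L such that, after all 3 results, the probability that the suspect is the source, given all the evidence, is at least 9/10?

10

Prior odds = 0.011/0.989 = 11/989.
Target odds = 0.9/0.1 = 9.
Need L³ ≥ 9 ÷ (11/989) = 8901/11.
9³ = 729 < 8901/11 ≤ 1000 = 10³, so L = 10.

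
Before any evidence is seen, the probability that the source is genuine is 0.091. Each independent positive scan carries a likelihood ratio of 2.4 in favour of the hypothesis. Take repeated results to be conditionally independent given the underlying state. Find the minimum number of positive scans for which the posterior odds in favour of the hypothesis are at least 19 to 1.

6

Prior odds: 0.091 ÷ 0.909 = 91/909.
Likelihood ratio per positive scan = 2.4.
Target odds = 19.
Require 2.4ⁿ ≥ 19 ÷ (91/909) = 17271/91.
2.4⁵ = 79.62624 falls short of 17271/91 but 2.4⁶ = 2985984/15625 reaches it, so n = 6.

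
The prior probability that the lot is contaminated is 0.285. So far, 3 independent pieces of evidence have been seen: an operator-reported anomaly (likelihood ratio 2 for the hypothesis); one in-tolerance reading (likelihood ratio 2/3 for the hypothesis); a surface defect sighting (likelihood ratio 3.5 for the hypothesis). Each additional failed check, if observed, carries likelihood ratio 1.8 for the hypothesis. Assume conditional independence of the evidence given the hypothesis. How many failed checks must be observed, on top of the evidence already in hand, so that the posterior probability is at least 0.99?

Prior odds = 0.285/0.715 = 57/143.
Combined Bayes factor of the evidence already in hand = 2 × (2/3) × 3.5 = 14/3.
Odds after that evidence = (57/143) × 14/3 = 266/143.
Target odds = 0.99/0.01 = 99.
Need 1.8ⁿ ≥ 99 ÷ (266/143) = 14157/266.
1.8⁶ = 531441/15625 falls short of 14157/266 but 1.8⁷ = 4782969/78125 reaches it, so n = 7.

7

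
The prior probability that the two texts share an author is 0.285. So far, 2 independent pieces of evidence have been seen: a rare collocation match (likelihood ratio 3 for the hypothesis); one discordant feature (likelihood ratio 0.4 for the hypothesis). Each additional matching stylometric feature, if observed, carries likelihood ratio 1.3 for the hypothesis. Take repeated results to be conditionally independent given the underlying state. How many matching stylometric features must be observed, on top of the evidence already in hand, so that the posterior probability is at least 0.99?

21

Prior odds = 0.285/0.715 = 57/143.
Combined Bayes factor of the evidence already in hand = 3 × 0.4 = 1.2.
Odds after that evidence = (57/143) × 1.2 = 342/715.
Target odds = 0.99/0.01 = 99.
Need 1.3ⁿ ≥ 99 ÷ (342/715) = 7865/38.
1.3²⁰ ≈190.05 falls short of 7865/38 but 1.3²¹ ≈247.065 reaches it, so n = 21.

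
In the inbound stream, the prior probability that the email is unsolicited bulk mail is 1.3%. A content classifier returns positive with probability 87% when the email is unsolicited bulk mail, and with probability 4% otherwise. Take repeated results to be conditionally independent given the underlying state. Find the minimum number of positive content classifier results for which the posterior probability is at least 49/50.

3

Prior odds: 0.013 ÷ 0.987 = 13/987.
Likelihood ratio of a positive result = 0.87/0.04 = 21.75.
Target odds: 0.98 ÷ 0.02 = 49.
Need (13/987) × 21.75ⁿ ≥ 49, i.e. 21.75ⁿ ≥ 48363/13.
21.75² = 473.0625 falls short of 48363/13 but 21.75³ = 658503/64 reaches it, so n = 3.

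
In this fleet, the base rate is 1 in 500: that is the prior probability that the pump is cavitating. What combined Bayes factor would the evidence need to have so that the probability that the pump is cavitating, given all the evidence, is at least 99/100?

Prior odds = 0.002/0.998 = 1/499.
Target odds = 0.99/0.01 = 99.
Required Bayes factor = 99 ÷ (1/499) = 49401.

49401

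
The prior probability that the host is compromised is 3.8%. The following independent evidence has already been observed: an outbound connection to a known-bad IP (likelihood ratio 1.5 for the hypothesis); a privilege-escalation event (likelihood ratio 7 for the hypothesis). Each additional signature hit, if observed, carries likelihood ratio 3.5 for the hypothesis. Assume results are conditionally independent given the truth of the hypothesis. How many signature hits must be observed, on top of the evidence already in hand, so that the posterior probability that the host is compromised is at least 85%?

3

Prior odds = 0.038/0.962 = 19/481.
Combined Bayes factor of the evidence already in hand = 1.5 × 7 = 10.5.
Odds after that evidence = (19/481) × 10.5 = 399/962.
Target odds = 0.85/0.15 = 17/3.
Need 3.5ⁿ ≥ 17/3 ÷ (399/962) = 16354/1197.
3.5² = 12.25 falls short of 16354/1197 but 3.5³ = 42.875 reaches it, so n = 3.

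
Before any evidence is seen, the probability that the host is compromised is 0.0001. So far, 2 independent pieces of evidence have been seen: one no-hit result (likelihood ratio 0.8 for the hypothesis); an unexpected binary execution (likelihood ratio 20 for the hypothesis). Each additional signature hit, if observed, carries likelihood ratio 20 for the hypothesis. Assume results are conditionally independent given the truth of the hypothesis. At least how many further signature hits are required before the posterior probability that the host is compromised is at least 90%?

3

Prior odds = 0.0001/0.9999 = 1/9999.
Combined Bayes factor of the evidence already in hand = 0.8 × 20 = 16.
Odds after that evidence = (1/9999) × 16 = 16/9999.
Target odds = 0.9/0.1 = 9.
Need 20ⁿ ≥ 9 ÷ (16/9999) = 5624.4375.
20² = 400 falls short of 5624.4375 but 20³ = 8000 reaches it, so n = 3.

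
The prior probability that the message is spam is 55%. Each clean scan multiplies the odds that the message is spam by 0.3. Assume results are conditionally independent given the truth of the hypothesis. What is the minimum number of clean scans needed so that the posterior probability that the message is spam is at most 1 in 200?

5

Prior odds: 0.55 ÷ 0.45 = 11/9.
Likelihood ratio per clean scan = 0.3.
Target posterior odds = 0.005/0.995 = 1/199.
Need (11/9) × 0.3ⁿ ≤ 1/199, i.e. 0.3ⁿ ≤ 9/2189.
0.3⁴ = 0.0081 is still above 9/2189 but 0.3⁵ = 243/100000 is at or below it, so n = 5.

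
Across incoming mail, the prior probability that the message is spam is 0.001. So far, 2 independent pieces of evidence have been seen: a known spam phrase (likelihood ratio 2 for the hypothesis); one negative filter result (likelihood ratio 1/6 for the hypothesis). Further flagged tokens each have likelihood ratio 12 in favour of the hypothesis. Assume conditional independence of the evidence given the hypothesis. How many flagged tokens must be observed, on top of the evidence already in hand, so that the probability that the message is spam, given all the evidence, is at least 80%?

4

Prior odds = 0.001/0.999 = 1/999.
Combined Bayes factor of the evidence already in hand = 2 × (1/6) = 1/3.
Odds after that evidence = (1/999) × 1/3 = 1/2997.
Target odds = 0.8/0.2 = 4.
Need 12ⁿ ≥ 4 ÷ (1/2997) = 11988.
12³ = 1728 falls short of 11988 but 12⁴ = 20736 reaches it, so n = 4.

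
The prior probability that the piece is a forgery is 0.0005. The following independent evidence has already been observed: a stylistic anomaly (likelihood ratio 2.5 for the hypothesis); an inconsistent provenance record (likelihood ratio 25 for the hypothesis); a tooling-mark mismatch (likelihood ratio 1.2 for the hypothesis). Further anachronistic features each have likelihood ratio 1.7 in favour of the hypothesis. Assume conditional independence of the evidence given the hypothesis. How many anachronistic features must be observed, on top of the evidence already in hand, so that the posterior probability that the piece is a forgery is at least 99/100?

15

Prior odds = 0.0005/0.9995 = 1/1999.
Combined Bayes factor of the evidence already in hand = 2.5 × 25 × 1.2 = 75.
Odds after that evidence = (1/1999) × 75 = 75/1999.
Target odds = 0.99/0.01 = 99.
Need 1.7ⁿ ≥ 99 ÷ (75/1999) = 2638.68.
1.7¹⁴ ≈1683.78 falls short of 2638.68 but 1.7¹⁵ ≈2862.42 reaches it, so n = 15.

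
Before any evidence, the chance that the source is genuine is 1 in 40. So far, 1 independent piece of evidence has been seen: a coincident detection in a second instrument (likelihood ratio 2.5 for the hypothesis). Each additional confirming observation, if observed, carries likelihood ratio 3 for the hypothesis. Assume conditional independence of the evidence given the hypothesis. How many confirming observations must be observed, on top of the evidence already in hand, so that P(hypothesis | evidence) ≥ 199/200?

Prior odds = 0.025/0.975 = 1/39.
Bayes factor of the evidence already in hand = 2.5.
Odds after that evidence = (1/39) × 2.5 = 5/78.
Target odds = 0.995/0.005 = 199.
Need 3ⁿ ≥ 199 ÷ (5/78) = 3104.4.
3⁷ = 2187 falls short of 3104.4 but 3⁸ = 6561 reaches it, so n = 8.

8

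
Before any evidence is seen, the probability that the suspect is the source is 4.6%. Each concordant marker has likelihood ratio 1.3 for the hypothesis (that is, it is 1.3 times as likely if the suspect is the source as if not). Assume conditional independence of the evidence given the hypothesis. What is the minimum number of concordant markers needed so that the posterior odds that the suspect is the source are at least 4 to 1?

Prior odds: 0.046 ÷ 0.954 = 23/477.
Likelihood ratio per concordant marker = 1.3.
Target odds = 4.
Require 1.3ⁿ ≥ 4 ÷ (23/477) = 1908/23.
1.3¹⁶ ≈66.5417 falls short of 1908/23 but 1.3¹⁷ ≈86.5042 reaches it, so n = 17.

17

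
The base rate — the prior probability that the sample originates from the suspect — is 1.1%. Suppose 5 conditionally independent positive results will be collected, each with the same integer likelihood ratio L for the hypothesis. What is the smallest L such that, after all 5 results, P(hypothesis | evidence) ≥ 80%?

Prior odds = 0.011/0.989 = 11/989.
Target odds = 0.8/0.2 = 4.
Need L⁵ ≥ 4 ÷ (11/989) = 3956/11.
3⁵ = 243 < 3956/11 ≤ 1024 = 4⁵, so L = 4.

4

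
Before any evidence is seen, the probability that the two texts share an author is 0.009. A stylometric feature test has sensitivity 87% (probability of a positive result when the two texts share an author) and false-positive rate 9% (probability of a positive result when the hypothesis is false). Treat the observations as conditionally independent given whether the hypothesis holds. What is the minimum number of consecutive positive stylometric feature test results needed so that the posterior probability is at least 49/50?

4

Prior odds = 0.009/0.991 = 9/991.
Likelihood ratio of a positive result = 0.87/0.09 = 29/3.
Target odds: 0.98 ÷ 0.02 = 49.
Require (29/3)ⁿ ≥ 49 ÷ (9/991) = 48559/9.
(29/3)³ = 24389/27 falls short of 48559/9 but (29/3)⁴ = 707281/81 reaches it, so n = 4.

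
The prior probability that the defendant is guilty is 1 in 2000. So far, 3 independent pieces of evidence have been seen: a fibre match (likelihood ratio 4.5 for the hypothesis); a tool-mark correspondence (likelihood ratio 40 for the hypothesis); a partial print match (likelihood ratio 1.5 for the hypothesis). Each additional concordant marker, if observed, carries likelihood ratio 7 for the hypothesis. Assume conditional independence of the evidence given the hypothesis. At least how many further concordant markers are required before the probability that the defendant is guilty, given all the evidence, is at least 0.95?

Prior odds = 0.0005/0.9995 = 1/1999.
Combined Bayes factor of the evidence already in hand = 4.5 × 40 × 1.5 = 270.
Odds after that evidence = (1/1999) × 270 = 270/1999.
Target odds = 0.95/0.05 = 19.
Need 7ⁿ ≥ 19 ÷ (270/1999) = 37981/270.
7² = 49 falls short of 37981/270 but 7³ = 343 reaches it, so n = 3.

3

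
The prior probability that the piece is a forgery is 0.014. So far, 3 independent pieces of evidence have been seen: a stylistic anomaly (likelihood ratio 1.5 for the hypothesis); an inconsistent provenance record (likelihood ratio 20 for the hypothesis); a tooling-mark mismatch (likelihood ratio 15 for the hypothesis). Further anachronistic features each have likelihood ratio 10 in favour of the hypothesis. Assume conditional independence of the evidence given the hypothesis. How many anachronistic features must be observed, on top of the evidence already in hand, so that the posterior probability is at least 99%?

Prior odds = 0.014/0.986 = 7/493.
Combined Bayes factor of the evidence already in hand = 1.5 × 20 × 15 = 450.
Odds after that evidence = (7/493) × 450 = 3150/493.
Target odds = 0.99/0.01 = 99.
Need 10ⁿ ≥ 99 ÷ (3150/493) = 5423/350.
10¹ = 10 falls short of 5423/350 but 10² = 100 reaches it, so n = 2.

2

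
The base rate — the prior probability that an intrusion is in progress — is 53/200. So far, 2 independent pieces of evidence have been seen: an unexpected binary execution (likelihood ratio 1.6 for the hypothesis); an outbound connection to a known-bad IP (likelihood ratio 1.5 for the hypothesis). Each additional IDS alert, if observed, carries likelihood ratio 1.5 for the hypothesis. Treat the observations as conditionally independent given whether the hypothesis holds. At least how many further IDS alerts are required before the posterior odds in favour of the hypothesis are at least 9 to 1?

Prior odds = 0.265/0.735 = 53/147.
Combined Bayes factor of the evidence already in hand = 1.6 × 1.5 = 2.4.
Odds after that evidence = (53/147) × 2.4 = 212/245.
Target odds = 9.
Need 1.5ⁿ ≥ 9 ÷ (212/245) = 2205/212.
1.5⁵ = 7.59375 falls short of 2205/212 but 1.5⁶ = 11.390625 reaches it, so n = 6.

6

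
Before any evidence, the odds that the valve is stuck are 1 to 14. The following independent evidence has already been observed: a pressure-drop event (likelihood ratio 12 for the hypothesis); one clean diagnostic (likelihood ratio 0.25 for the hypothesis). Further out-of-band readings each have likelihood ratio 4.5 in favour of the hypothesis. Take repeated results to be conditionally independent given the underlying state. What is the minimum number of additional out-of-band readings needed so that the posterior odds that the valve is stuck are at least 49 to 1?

4

Prior odds = 1/14.
Combined Bayes factor of the evidence already in hand = 12 × 0.25 = 3.
Odds after that evidence = (1/14) × 3 = 3/14.
Target odds = 49.
Need 4.5ⁿ ≥ 49 ÷ (3/14) = 686/3.
4.5³ = 91.125 falls short of 686/3 but 4.5⁴ = 410.0625 reaches it, so n = 4.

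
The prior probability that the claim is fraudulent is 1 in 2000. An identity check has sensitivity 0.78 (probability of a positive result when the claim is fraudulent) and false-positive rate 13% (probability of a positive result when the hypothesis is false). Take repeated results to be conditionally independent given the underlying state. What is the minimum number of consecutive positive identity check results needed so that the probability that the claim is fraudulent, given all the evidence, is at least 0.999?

Prior odds: 0.0005 ÷ 0.9995 = 1/1999.
Likelihood ratio of a positive result = 0.78/0.13 = 6.
Target posterior odds = 0.999/0.001 = 999.
Require 6ⁿ ≥ 999 ÷ (1/1999) = 1997001.
6⁸ = 1679616 falls short of 1997001 but 6⁹ = 10077696 reaches it, so n = 9.

9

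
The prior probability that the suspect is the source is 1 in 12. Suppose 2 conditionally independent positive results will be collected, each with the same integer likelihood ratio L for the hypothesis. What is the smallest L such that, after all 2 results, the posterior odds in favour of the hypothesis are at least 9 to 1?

Prior odds = (1/12)/(11/12) = 1/11.
Target odds = 9.
Need L² ≥ 9 ÷ (1/11) = 99.
9² = 81 < 99 ≤ 100 = 10², so L = 10.

10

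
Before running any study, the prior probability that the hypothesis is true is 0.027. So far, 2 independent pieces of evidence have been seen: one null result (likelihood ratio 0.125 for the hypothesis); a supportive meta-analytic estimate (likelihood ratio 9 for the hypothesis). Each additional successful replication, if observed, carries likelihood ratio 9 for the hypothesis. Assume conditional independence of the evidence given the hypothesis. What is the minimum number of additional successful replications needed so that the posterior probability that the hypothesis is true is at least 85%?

Prior odds = 0.027/0.973 = 27/973.
Combined Bayes factor of the evidence already in hand = 0.125 × 9 = 1.125.
Odds after that evidence = (27/973) × 1.125 = 243/7784.
Target odds = 0.85/0.15 = 17/3.
Need 9ⁿ ≥ 17/3 ÷ (243/7784) = 132328/729.
9² = 81 falls short of 132328/729 but 9³ = 729 reaches it, so n = 3.

3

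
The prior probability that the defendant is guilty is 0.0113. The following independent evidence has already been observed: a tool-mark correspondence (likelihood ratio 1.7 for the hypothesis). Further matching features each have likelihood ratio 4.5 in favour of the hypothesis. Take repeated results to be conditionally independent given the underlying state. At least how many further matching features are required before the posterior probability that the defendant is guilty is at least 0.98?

Prior odds = 0.0113/0.9887 = 113/9887.
Bayes factor of the evidence already in hand = 1.7.
Odds after that evidence = (113/9887) × 1.7 = 1921/98870.
Target odds = 0.98/0.02 = 49.
Need 4.5ⁿ ≥ 49 ÷ (1921/98870) = 4844630/1921.
4.5⁵ = 1845.28125 falls short of 4844630/1921 but 4.5⁶ = 8303.765625 reaches it, so n = 6.

6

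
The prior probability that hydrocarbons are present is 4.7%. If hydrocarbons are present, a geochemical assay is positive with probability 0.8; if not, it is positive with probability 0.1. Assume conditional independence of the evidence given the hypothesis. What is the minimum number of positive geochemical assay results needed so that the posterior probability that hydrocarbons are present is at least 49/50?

Prior odds = 0.047/0.953 = 47/953.
Likelihood ratio of a positive = 0.8/0.1 = 8.
Target odds: 0.98 ÷ 0.02 = 49.
Need (47/953) × 8ⁿ ≥ 49, i.e. 8ⁿ ≥ 46697/47.
8³ = 512 falls short of 46697/47 but 8⁴ = 4096 reaches it, so n = 4.

4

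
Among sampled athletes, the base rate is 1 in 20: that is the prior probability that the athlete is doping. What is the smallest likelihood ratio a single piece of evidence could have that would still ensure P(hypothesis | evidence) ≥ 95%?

Prior odds = 0.05/0.95 = 1/19.
Target odds = 0.95/0.05 = 19.
Required Bayes factor = 19 ÷ (1/19) = 361.

361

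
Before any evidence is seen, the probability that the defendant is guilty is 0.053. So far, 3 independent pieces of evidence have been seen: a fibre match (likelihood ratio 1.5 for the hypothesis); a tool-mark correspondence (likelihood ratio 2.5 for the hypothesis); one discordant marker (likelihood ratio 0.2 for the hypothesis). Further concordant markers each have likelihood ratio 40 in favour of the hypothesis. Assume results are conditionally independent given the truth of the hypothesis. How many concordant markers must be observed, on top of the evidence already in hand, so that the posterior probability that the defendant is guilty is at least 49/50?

Prior odds = 0.053/0.947 = 53/947.
Combined Bayes factor of the evidence already in hand = 1.5 × 2.5 × 0.2 = 0.75.
Odds after that evidence = (53/947) × 0.75 = 159/3788.
Target odds = 0.98/0.02 = 49.
Need 40ⁿ ≥ 49 ÷ (159/3788) = 185612/159.
40¹ = 40 falls short of 185612/159 but 40² = 1600 reaches it, so n = 2.

2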